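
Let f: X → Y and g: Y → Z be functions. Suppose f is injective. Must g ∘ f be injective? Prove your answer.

not injective

No. Take X = Y = Z = {0, 1}, f = identity (injective), and g(x) = 0 for every x.
Then (g ∘ f)(0) = 0 = (g ∘ f)(1) with 0 ≠ 1, so g ∘ f is not injective.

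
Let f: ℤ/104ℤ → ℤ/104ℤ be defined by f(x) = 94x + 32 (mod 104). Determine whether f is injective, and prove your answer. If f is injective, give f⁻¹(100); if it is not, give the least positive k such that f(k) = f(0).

52

Recall: f is injective if f(s) = f(t) implies s = t.
We have gcd(94, 104) = 2 > 1. Taking s = 0 and t = 52: f(0) = 32 and f(52) = 94·52 + 32 = 4920 ≡ 32 (mod 104).
So f(0) = f(52) while 0 ≠ 52, therefore f is not injective.
Since f is not injective, we find the least positive k with f(k) = f(0): this means 94k ≡ 0 (mod 104), i.e. 104 ∣ 94k. Since gcd(94, 104) = 2, dividing through by 2 this holds exactly when 52 ∣ 47k, and as gcd(47, 52) = 1, exactly when 52 ∣ k.
The smallest positive such k is 52.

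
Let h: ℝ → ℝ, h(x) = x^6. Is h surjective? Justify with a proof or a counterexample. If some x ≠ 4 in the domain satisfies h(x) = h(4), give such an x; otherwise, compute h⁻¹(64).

Since 6 is even, x^6 ≥ 0 for all x ∈ ℝ, so −1 ∈ ℝ has no preimage. Hence h is not surjective.
For the follow-up, such an x exists: taking x = −4 ∈ ℝ gives h(−4) = 4096 = h(4) with −4 ≠ 4.

-4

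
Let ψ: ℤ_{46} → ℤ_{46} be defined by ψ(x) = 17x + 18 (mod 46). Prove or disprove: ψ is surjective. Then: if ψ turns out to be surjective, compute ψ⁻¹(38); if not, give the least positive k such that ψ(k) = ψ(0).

Recall: surjectivity means every element of the codomain has a preimage under ψ.
Since gcd(17, 46) = 1, 17 is invertible modulo 46. Euclid's algorithm: 46 = 2·17 + 12, 17 = 1·12 + 5, 12 = 2·5 + 2, 5 = 2·2 + 1; back-substituting gives 1 = 19·17 − 7·46, so 17⁻¹ ≡ 19 (mod 46).
Then y ↦ 19(y − 18) is a two-sided inverse to ψ, so every y ∈ ℤ_{46} has a preimage.
Hence ψ is surjective.
Since ψ is surjective, we compute ψ⁻¹(38): solve 17x + 18 ≡ 38 (mod 46), i.e. 17x ≡ 20 (mod 46).
Multiplying by 17⁻¹ = 19 gives x ≡ 19·20 = 380 = 8·46 + 12 ≡ 12 (mod 46).
Check: ψ(12) = 17·12 + 18 = 222 = 4·46 + 38 ≡ 38 (mod 46).

12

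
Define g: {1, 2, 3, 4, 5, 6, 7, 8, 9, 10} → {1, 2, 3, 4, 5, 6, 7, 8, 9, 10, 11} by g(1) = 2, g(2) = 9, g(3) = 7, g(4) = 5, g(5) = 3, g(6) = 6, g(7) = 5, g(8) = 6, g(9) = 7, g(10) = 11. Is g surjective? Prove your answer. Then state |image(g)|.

No element maps to 1, so g is not surjective.
The image of g is {2, 3, 5, 6, 7, 9, 11}, which has 7 elements.

7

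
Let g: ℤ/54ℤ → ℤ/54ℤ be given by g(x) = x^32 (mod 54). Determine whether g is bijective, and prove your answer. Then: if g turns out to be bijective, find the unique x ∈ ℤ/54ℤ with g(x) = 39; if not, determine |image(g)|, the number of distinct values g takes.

g(0) = 0^32 = 0.
g(6): Repeated squaring mod 54: 6^1 ≡ 6, 6^2 ≡ 6² = 36, 6^4 ≡ 36² = 1296 ≡ 0, 6^8 ≡ 0² = 0, 6^16 ≡ 0² = 0, 6^32 ≡ 0² = 0. So 6^32 ≡ 0 (mod 54).
So g(0) = g(6) = 0 while 0 ≠ 6, so g is not injective, hence not bijective.
Since g is not bijective, we determine |image(g)|. Computing x^32 mod 54 for each x (by repeated squaring, reducing mod 54 at every step), the values g(0), g(1), …, g(53) are: 0, 1, 22, 27, 52, 7, 0, 13, 10, 27, 46, 31, 0, 43, 16, 27, 4, 19, 0, 37, 40, 27, 34, 25, 0, 49, 28, 27, 28, 49, 0, 25, 34, 27, 40, 37, 0, 19, 4, 27, 16, 43, 0, 31, 46, 27, 10, 13, 0, 7, 52, 27, 22, 1.
The distinct values are {0, 1, 4, 7, 10, 13, 16, 19, 22, 25, 27, 28, 31, 34, 37, 40, 43, 46, 49, 52}; there are 20 of them.

20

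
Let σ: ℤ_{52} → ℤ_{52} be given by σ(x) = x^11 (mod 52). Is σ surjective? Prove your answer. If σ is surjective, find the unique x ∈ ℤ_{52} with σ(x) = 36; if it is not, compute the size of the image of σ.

39

σ(0) = 0^11 = 0.
σ(26): Repeated squaring mod 52: 26^1 ≡ 26, 26^2 ≡ 26² = 676 ≡ 0, 26^4 ≡ 0² = 0, 26^8 ≡ 0² = 0. Since 11 = 8 + 2 + 1, 26^11 ≡ 0·0·26: 0·0 = 0, then 0·26 = 0. So 26^11 ≡ 0 (mod 52).
So σ(0) = σ(26) = 0 while 0 ≠ 26, so σ is not injective.
A non-injective map from the 52-element set ℤ_{52} to itself takes at most 51 distinct values, so it cannot be surjective. Hence σ is not surjective.
Since σ is not surjective, we determine |image(σ)|. Computing x^11 mod 52 for each x (by repeated squaring, reducing mod 52 at every step), the values σ(0), σ(1), …, σ(51) are: 0, 1, 20, 35, 36, 21, 24, 15, 44, 29, 4, 19, 12, 13, 40, 7, 48, 49, 8, 11, 28, 5, 16, 43, 32, 25, 0, 27, 20, 9, 36, 47, 24, 41, 44, 3, 4, 45, 12, 39, 40, 33, 48, 23, 8, 37, 28, 31, 16, 17, 32, 51.
The distinct values are {0, 1, 3, 4, 5, 7, 8, 9, 11, 12, 13, 15, 16, 17, 19, 20, 21, 23, 24, 25, 27, 28, 29, 31, 32, 33, 35, 36, 37, 39, 40, 41, 43, 44, 45, 47, 48, 49, 51}; there are 39 of them.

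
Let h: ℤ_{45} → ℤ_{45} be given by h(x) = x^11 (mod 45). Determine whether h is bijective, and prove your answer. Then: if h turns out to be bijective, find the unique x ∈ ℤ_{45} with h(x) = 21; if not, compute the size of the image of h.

h(0) = 0^11 = 0.
h(15): Repeated squaring mod 45: 15^1 ≡ 15, 15^2 ≡ 15² = 225 ≡ 0, 15^4 ≡ 0² = 0, 15^8 ≡ 0² = 0. Since 11 = 8 + 2 + 1, 15^11 ≡ 0·0·15: 0·0 = 0, then 0·15 = 0. So 15^11 ≡ 0 (mod 45).
So h(0) = h(15) = 0 while 0 ≠ 15, hence h is not injective, hence not bijective.
Since h is not bijective, we determine |image(h)|. Computing x^11 mod 45 for each x (by repeated squaring, reducing mod 45 at every step), the values h(0), h(1), …, h(44) are: 0, 1, 23, 27, 34, 20, 36, 13, 17, 9, 10, 41, 18, 7, 29, 0, 31, 8, 27, 19, 5, 36, 43, 2, 9, 40, 26, 18, 37, 14, 0, 16, 38, 27, 4, 35, 36, 28, 32, 9, 25, 11, 18, 22, 44.
The distinct values are {0, 1, 2, 4, 5, 7, 8, 9, 10, 11, 13, 14, 16, 17, 18, 19, 20, 22, 23, 25, 26, 27, 28, 29, 31, 32, 34, 35, 36, 37, 38, 40, 41, 43, 44}; there are 35 of them.

35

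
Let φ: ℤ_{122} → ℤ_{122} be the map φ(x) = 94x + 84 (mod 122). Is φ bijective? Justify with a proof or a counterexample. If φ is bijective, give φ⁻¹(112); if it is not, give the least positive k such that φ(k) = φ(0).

61

We have gcd(94, 122) = 2 > 1. Taking s = 0 and t = 61: φ(0) = 84 and φ(61) = 94·61 + 84 = 5818 ≡ 84 (mod 122).
So φ(0) = φ(61) while 0 ≠ 61, hence φ is not injective, hence not bijective.
Since φ is not bijective, we find the least positive k with φ(k) = φ(0): this means 94k ≡ 0 (mod 122), i.e. 122 ∣ 94k. Since gcd(94, 122) = 2, dividing through by 2 this holds exactly when 61 ∣ 47k, and as gcd(47, 61) = 1, exactly when 61 ∣ k.
The smallest positive such k is 61.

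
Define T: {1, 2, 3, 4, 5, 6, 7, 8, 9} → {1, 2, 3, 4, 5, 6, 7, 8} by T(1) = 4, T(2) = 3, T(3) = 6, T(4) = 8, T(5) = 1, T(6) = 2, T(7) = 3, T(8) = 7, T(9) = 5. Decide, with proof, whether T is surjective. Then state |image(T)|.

Every element of the codomain has a preimage: 1 = T(5), 2 = T(6), 3 = T(2), 4 = T(1), 5 = T(9), 6 = T(3), 7 = T(8), 8 = T(4).
So T is surjective.
The image of T is {1, 2, 3, 4, 5, 6, 7, 8}, which has 8 elements.

8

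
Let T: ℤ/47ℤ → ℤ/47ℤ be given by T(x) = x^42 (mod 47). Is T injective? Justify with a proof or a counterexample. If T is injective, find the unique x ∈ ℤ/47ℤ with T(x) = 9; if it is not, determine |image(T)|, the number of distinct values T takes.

T(23): Repeated squaring mod 47: 23^1 ≡ 23, 23^2 ≡ 23² = 529 ≡ 12, 23^4 ≡ 12² = 144 ≡ 3, 23^8 ≡ 3² = 9, 23^16 ≡ 9² = 81 ≡ 34, 23^32 ≡ 34² = 1156 ≡ 28. Since 42 = 32 + 8 + 2, 23^42 ≡ 28·9·12: 28·9 = 252 ≡ 17, then 17·12 = 204 ≡ 16. So 23^42 ≡ 16 (mod 47).
T(24): Repeated squaring mod 47: 24^1 ≡ 24, 24^2 ≡ 24² = 576 ≡ 12, 24^4 ≡ 12² = 144 ≡ 3, 24^8 ≡ 3² = 9, 24^16 ≡ 9² = 81 ≡ 34, 24^32 ≡ 34² = 1156 ≡ 28. Since 42 = 32 + 8 + 2, 24^42 ≡ 28·9·12: 28·9 = 252 ≡ 17, then 17·12 = 204 ≡ 16. So 24^42 ≡ 16 (mod 47).
So T(23) = T(24) = 16 while 23 ≠ 24, thus T is not injective.
Since T is not injective, we determine |image(T)|. Computing x^42 mod 47 for each x (by repeated squaring, reducing mod 47 at every step), the values T(0), T(1), …, T(46) are: 0, 1, 3, 18, 9, 37, 7, 12, 27, 42, 17, 2, 21, 25, 36, 8, 34, 24, 32, 14, 4, 28, 6, 16, 16, 6, 28, 4, 14, 32, 24, 34, 8, 36, 25, 21, 2, 17, 42, 27, 12, 7, 37, 9, 18, 3, 1.
The distinct values are {0, 1, 2, 3, 4, 6, 7, 8, 9, 12, 14, 16, 17, 18, 21, 24, 25, 27, 28, 32, 34, 36, 37, 42}; there are 24 of them.

24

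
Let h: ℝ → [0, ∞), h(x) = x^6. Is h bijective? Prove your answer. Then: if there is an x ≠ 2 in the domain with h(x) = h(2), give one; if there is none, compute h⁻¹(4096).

h(2) = 64 = (−2)^6 = h(−2) (since 6 is even), with 2 ≠ −2. So h is not injective, hence not bijective.
For the follow-up, such an x exists: taking x = −2 ∈ ℝ gives h(−2) = 64 = h(2) with −2 ≠ 2.

-2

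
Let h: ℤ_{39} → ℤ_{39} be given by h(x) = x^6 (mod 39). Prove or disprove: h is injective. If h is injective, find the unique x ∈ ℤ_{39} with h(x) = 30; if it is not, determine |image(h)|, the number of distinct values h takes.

h(1) = 1^6 = 1.
h(4): Repeated squaring mod 39: 4^1 ≡ 4, 4^2 ≡ 4² = 16, 4^4 ≡ 16² = 256 ≡ 22. Since 6 = 4 + 2, 4^6 ≡ 22·16: 22·16 = 352 ≡ 1. So 4^6 ≡ 1 (mod 39).
So h(1) = h(4) = 1 while 1 ≠ 4, thus h is not injective.
Since h is not injective, we determine |image(h)|. Computing x^6 mod 39 for each x (by repeated squaring, reducing mod 39 at every step), the values h(0), h(1), …, h(38) are: 0, 1, 25, 27, 1, 25, 12, 25, 25, 27, 1, 25, 27, 13, 1, 12, 1, 1, 12, 25, 25, 12, 1, 1, 12, 1, 13, 27, 25, 1, 27, 25, 25, 12, 25, 1, 27, 25, 1.
The distinct values are {0, 1, 12, 13, 25, 27}; there are 6 of them.

6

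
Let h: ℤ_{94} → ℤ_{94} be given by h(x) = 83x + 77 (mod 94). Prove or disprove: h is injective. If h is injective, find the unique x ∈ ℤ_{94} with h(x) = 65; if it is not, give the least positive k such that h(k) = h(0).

78

Suppose h(u) = h(v) in ℤ_{94}. Then 83u + 77 ≡ 83v + 77 (mod 94), thus 83(u − v) ≡ 0 (mod 94).
Since gcd(83, 94) = 1, 83 is invertible modulo 94, therefore u − v ≡ 0 (mod 94), i.e. u = v.
Hence h is injective.
We now compute 83⁻¹ mod 94 explicitly. Euclid's algorithm: 94 = 1·83 + 11, 83 = 7·11 + 6, 11 = 1·6 + 5, 6 = 1·5 + 1; back-substituting gives 1 = 17·83 − 15·94, so 83⁻¹ ≡ 17 (mod 94).
Since h is injective, we compute h⁻¹(65): solve 83x + 77 ≡ 65 (mod 94), i.e. 83x ≡ 82 (mod 94).
Multiplying by 83⁻¹ = 17 gives x ≡ 17·82 = 1394 = 14·94 + 78 ≡ 78 (mod 94).
Check: h(78) = 83·78 + 77 = 6551 = 69·94 + 65 ≡ 65 (mod 94).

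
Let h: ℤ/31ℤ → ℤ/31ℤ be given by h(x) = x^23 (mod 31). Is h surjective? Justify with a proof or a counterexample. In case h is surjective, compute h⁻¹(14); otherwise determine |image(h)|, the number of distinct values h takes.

Since 31 is prime, the nonzero elements of ℤ/31ℤ form a cyclic group of order 30.
As gcd(23, 30) = 1, raising to the 23rd power is a bijection on this group: if u^23 ≡ v^23 then (uv^{−1})^23 = 1, and the only element of order dividing gcd(23, 30) = 1 is 1, so u = v.
With h(0) = 0 this makes h injective on all of ℤ/31ℤ, hence bijective (finite equal-size domain and codomain). In particular h is surjective.
Since h is surjective, we find the preimage of 14. The inverse of x ↦ x^23 on (ℤ/31ℤ)^× is x ↦ x^17, because 23·17 = 391 = 13·30 + 1 ≡ 1 (mod 30) and x^{30} = 1 for x ≠ 0 (Fermat). So h⁻¹(14) = 14^17 mod 31.
Repeated squaring mod 31: 14^1 ≡ 14, 14^2 ≡ 14² = 196 ≡ 10, 14^4 ≡ 10² = 100 ≡ 7, 14^8 ≡ 7² = 49 ≡ 18, 14^16 ≡ 18² = 324 ≡ 14. Since 17 = 16 + 1, 14^17 ≡ 14·14: 14·14 = 196 ≡ 10. So 14^17 ≡ 10 (mod 31).
Hence h⁻¹(14) = 10.

10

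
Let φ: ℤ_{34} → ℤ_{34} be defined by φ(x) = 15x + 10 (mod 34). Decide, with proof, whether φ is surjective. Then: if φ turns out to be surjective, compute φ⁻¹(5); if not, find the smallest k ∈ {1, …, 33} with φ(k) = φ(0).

Since gcd(15, 34) = 1, 15 is invertible modulo 34. Euclid's algorithm: 34 = 2·15 + 4, 15 = 3·4 + 3, 4 = 1·3 + 1; back-substituting gives 1 = 25·15 − 11·34, so 15⁻¹ ≡ 25 (mod 34).
For any y ∈ ℤ_{34}, x = 25(y − 10) mod 34 satisfies φ(x) = 15·25(y − 10) + 10 ≡ y (since 15·25 ≡ 1 mod 34). So every y has a preimage.
Thus φ is surjective.
Since φ is surjective, we find φ⁻¹(5): we need 15x ≡ 5 − 10 ≡ 29 (mod 34). Using 15⁻¹ = 25: x ≡ 25·29 = 725 = 21·34 + 11, so x = 11.
Check: φ(11) = 15·11 + 10 = 175 = 5·34 + 5 ≡ 5 (mod 34).

11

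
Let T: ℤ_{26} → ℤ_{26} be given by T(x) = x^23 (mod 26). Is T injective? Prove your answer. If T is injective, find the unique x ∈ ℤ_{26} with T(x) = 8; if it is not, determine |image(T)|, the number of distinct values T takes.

18

Computing x^23 mod 26 for each x (by repeated squaring, reducing mod 26 at every step), the values T(0), T(1), …, T(25) are: 0, 1, 20, 9, 10, 21, 24, 15, 18, 3, 4, 19, 12, 13, 14, 7, 22, 23, 8, 11, 2, 5, 16, 17, 6, 25.
Every element of ℤ_{26} appears exactly once in this list, so T is a bijection, and in particular injective.
Since T is injective, we read off the preimage of 8 from the same table: T(18) = 8, so T⁻¹(8) = 18.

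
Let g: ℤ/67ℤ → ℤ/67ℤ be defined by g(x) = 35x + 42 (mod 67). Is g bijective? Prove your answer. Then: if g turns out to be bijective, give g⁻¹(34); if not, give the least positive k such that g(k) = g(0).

If g(x_1) = g(x_2), then 35x_1 ≡ 35x_2 (mod 67). Because gcd(35, 67) = 1, we may cancel 35 to get x_1 ≡ x_2 (mod 67).
We now compute 35⁻¹ mod 67 explicitly. Euclid's algorithm: 67 = 1·35 + 32, 35 = 1·32 + 3, 32 = 10·3 + 2, 3 = 1·2 + 1; back-substituting gives 1 = 23·35 − 12·67, so 35⁻¹ ≡ 23 (mod 67).
Then y ↦ 23(y − 42) is a two-sided inverse to g, so every y ∈ ℤ/67ℤ has a preimage.
So g is bijective.
Since g is bijective, we compute g⁻¹(34): solve 35x + 42 ≡ 34 (mod 67), i.e. 35x ≡ 59 (mod 67).
Multiplying by 35⁻¹ = 23 gives x ≡ 23·59 = 1357 = 20·67 + 17 ≡ 17 (mod 67).
Check: g(17) = 35·17 + 42 = 637 = 9·67 + 34 ≡ 34 (mod 67).

17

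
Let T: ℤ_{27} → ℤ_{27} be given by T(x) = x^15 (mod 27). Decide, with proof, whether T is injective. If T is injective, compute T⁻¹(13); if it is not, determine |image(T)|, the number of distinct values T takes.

T(0) = 0^15 = 0.
T(3): Repeated squaring mod 27: 3^1 ≡ 3, 3^2 ≡ 3² = 9, 3^4 ≡ 9² = 81 ≡ 0, 3^8 ≡ 0² = 0. Since 15 = 8 + 4 + 2 + 1, 3^15 ≡ 0·0·9·3: 0·0 = 0, then 0·9 = 0, then 0·3 = 0. So 3^15 ≡ 0 (mod 27).
So T(0) = T(3) = 0 while 0 ≠ 3, thus T is not injective.
Since T is not injective, we determine |image(T)|. Computing x^15 mod 27 for each x (by repeated squaring, reducing mod 27 at every step), the values T(0), T(1), …, T(26) are: 0, 1, 17, 0, 19, 8, 0, 10, 26, 0, 1, 17, 0, 19, 8, 0, 10, 26, 0, 1, 17, 0, 19, 8, 0, 10, 26.
The distinct values are {0, 1, 8, 10, 17, 19, 26}; there are 7 of them.

7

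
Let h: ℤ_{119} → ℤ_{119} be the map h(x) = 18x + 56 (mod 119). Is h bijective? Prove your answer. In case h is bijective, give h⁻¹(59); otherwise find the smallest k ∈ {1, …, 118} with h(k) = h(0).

Recall: h is injective if h(u) = h(v) implies u = v.
Suppose h(u) = h(v) in ℤ_{119}. Then 18u + 56 ≡ 18v + 56 (mod 119), therefore 18(u − v) ≡ 0 (mod 119).
Since gcd(18, 119) = 1, 18 is invertible modulo 119, therefore u − v ≡ 0 (mod 119), i.e. u = v.
We now compute 18⁻¹ mod 119 explicitly. Euclid's algorithm: 119 = 6·18 + 11, 18 = 1·11 + 7, 11 = 1·7 + 4, 7 = 1·4 + 3, 4 = 1·3 + 1; back-substituting gives 1 = 86·18 − 13·119, so 18⁻¹ ≡ 86 (mod 119).
Then y ↦ 86(y − 56) is a two-sided inverse to h, so every y ∈ ℤ_{119} has a preimage.
Thus h is bijective.
Since h is bijective, we find h⁻¹(59): we need 18x ≡ 59 − 56 ≡ 3 (mod 119). Using 18⁻¹ = 86: x ≡ 86·3 = 258 = 2·119 + 20, so x = 20.
Check: h(20) = 18·20 + 56 = 416 = 3·119 + 59 ≡ 59 (mod 119).

20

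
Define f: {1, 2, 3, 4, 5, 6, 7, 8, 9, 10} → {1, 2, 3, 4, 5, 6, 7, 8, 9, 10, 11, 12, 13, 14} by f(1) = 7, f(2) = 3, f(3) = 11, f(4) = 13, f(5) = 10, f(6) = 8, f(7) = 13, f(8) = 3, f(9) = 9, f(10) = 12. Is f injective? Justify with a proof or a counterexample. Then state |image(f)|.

8

f(4) = 13 = f(7) with 4 ≠ 7, so f is not injective.
The image of f is {3, 7, 8, 9, 10, 11, 12, 13}, which has 8 elements.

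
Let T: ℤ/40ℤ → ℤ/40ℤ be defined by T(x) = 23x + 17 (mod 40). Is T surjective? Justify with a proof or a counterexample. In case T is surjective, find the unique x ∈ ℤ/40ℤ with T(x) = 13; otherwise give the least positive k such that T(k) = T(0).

12

Recall that T is surjective if every y in the codomain equals T(x) for some x in the domain.
Since gcd(23, 40) = 1, 23 is invertible modulo 40. Euclid's algorithm: 40 = 1·23 + 17, 23 = 1·17 + 6, 17 = 2·6 + 5, 6 = 1·5 + 1; back-substituting gives 1 = 7·23 − 4·40, so 23⁻¹ ≡ 7 (mod 40).
For any y ∈ ℤ/40ℤ, x = 7(y − 17) mod 40 satisfies T(x) = 23·7(y − 17) + 17 ≡ y (since 23·7 ≡ 1 mod 40). So every y has a preimage.
Hence T is surjective.
Since T is surjective, we compute T⁻¹(13): solve 23x + 17 ≡ 13 (mod 40), i.e. 23x ≡ 36 (mod 40).
Multiplying by 23⁻¹ = 7 gives x ≡ 7·36 = 252 = 6·40 + 12 ≡ 12 (mod 40).
Check: T(12) = 23·12 + 17 = 293 = 7·40 + 13 ≡ 13 (mod 40).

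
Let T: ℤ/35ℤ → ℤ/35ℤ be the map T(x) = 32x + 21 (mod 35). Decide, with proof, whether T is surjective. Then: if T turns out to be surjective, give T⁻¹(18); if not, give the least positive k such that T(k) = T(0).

1

Since gcd(32, 35) = 1, 32 is invertible modulo 35. Euclid's algorithm: 35 = 1·32 + 3, 32 = 10·3 + 2, 3 = 1·2 + 1; back-substituting gives 1 = 23·32 − 21·35, so 32⁻¹ ≡ 23 (mod 35).
For any y ∈ ℤ/35ℤ, x = 23(y − 21) mod 35 satisfies T(x) = 32·23(y − 21) + 21 ≡ y (since 32·23 ≡ 1 mod 35). So every y has a preimage.
Therefore T is surjective.
Since T is surjective, we find T⁻¹(18): we need 32x ≡ 18 − 21 ≡ 32 (mod 35). Using 32⁻¹ = 23: x ≡ 23·32 = 736 = 21·35 + 1, so x = 1.
Check: T(1) = 32·1 + 21 = 53 = 1·35 + 18 ≡ 18 (mod 35).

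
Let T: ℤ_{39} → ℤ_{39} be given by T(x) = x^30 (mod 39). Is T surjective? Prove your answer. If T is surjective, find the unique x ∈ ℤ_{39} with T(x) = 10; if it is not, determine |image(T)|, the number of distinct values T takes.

T(1) = 1^30 = 1.
T(4): Repeated squaring mod 39: 4^1 ≡ 4, 4^2 ≡ 4² = 16, 4^4 ≡ 16² = 256 ≡ 22, 4^8 ≡ 22² = 484 ≡ 16, 4^16 ≡ 16² = 256 ≡ 22. Since 30 = 16 + 8 + 4 + 2, 4^30 ≡ 22·16·22·16: 22·16 = 352 ≡ 1, then 1·22 = 22, then 22·16 = 352 ≡ 1. So 4^30 ≡ 1 (mod 39).
So T(1) = T(4) = 1 while 1 ≠ 4, hence T is not injective.
A non-injective map from the 39-element set ℤ_{39} to itself takes at most 38 distinct values, so it cannot be surjective. So T is not surjective.
Since T is not surjective, we determine |image(T)|. Computing x^30 mod 39 for each x (by repeated squaring, reducing mod 39 at every step), the values T(0), T(1), …, T(38) are: 0, 1, 25, 27, 1, 25, 12, 25, 25, 27, 1, 25, 27, 13, 1, 12, 1, 1, 12, 25, 25, 12, 1, 1, 12, 1, 13, 27, 25, 1, 27, 25, 25, 12, 25, 1, 27, 25, 1.
The distinct values are {0, 1, 12, 13, 25, 27}; there are 6 of them.

6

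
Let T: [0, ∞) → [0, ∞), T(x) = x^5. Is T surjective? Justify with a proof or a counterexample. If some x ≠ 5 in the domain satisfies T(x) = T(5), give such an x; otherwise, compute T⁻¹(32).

2

For any y ∈ [0, ∞), x = y^{1/5} ∈ [0, ∞) gives T(x) = y, so T is surjective.
Since x ↦ x^5 is strictly increasing on [0, ∞), it is injective there, so no x ≠ 5 in the domain has T(x) = T(5). We therefore compute T⁻¹(32) = 32^{1/5} = 2 (indeed 2^5 = 32).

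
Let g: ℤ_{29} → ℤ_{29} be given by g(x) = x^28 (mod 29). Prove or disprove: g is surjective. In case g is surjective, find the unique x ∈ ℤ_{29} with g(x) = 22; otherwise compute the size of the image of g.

g(1) = 1^28 = 1.
g(2): Repeated squaring mod 29: 2^1 ≡ 2, 2^2 ≡ 2² = 4, 2^4 ≡ 4² = 16, 2^8 ≡ 16² = 256 ≡ 24, 2^16 ≡ 24² = 576 ≡ 25. Since 28 = 16 + 8 + 4, 2^28 ≡ 25·24·16: 25·24 = 600 ≡ 20, then 20·16 = 320 ≡ 1. So 2^28 ≡ 1 (mod 29).
So g(1) = g(2) = 1 while 1 ≠ 2, therefore g is not injective.
A non-injective map from the 29-element set ℤ_{29} to itself takes at most 28 distinct values, so it cannot be surjective. So g is not surjective.
Since g is not surjective, we determine |image(g)|. Computing x^28 mod 29 for each x (by repeated squaring, reducing mod 29 at every step), the values g(0), g(1), …, g(28) are: 0, 1, 1, 1, 1, 1, 1, 1, 1, 1, 1, 1, 1, 1, 1, 1, 1, 1, 1, 1, 1, 1, 1, 1, 1, 1, 1, 1, 1.
The distinct values are {0, 1}; there are 2 of them.

2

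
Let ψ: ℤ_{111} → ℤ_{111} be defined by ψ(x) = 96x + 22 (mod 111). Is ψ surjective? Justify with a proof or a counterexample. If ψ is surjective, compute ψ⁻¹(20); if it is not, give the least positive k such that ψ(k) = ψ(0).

37

By definition, surjectivity means every element of the codomain has a preimage under ψ.
Since gcd(96, 111) = 3, we have 96x ≡ 0 (mod 3) for all x, so ψ(x) ≡ 1 (mod 3).
But 0 ≢ 1 (mod 3), so 0 ∈ ℤ_{111} has no preimage. So ψ is not surjective.
Since ψ is not surjective, we find the least positive k with ψ(k) = ψ(0): this means 96k ≡ 0 (mod 111), i.e. 111 ∣ 96k. Since gcd(96, 111) = 3, dividing through by 3 this holds exactly when 37 ∣ 32k, and as gcd(32, 37) = 1, exactly when 37 ∣ k.
The smallest positive such k is 37.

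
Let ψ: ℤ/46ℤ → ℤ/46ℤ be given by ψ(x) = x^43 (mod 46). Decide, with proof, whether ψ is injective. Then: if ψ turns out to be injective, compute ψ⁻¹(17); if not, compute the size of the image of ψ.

19

Computing x^43 mod 46 for each x (by repeated squaring, reducing mod 46 at every step), the values ψ(0), ψ(1), …, ψ(45) are: 0, 1, 12, 31, 6, 37, 4, 33, 26, 41, 30, 21, 2, 39, 28, 43, 36, 19, 32, 17, 38, 11, 22, 23, 24, 35, 8, 29, 14, 27, 10, 3, 18, 7, 44, 25, 16, 5, 20, 13, 42, 9, 40, 15, 34, 45.
Every element of ℤ/46ℤ appears exactly once in this list, so ψ is a bijection, and in particular injective.
Since ψ is injective, we read off the preimage of 17 from the same table: ψ(19) = 17, so ψ⁻¹(17) = 19.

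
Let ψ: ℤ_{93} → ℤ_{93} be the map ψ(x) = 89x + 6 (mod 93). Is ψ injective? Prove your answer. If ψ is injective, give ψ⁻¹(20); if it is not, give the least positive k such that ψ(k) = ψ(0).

If ψ(a) = ψ(b), then 89a ≡ 89b (mod 93). Because gcd(89, 93) = 1, we may cancel 89 to get a ≡ b (mod 93).
Thus ψ is injective.
We now compute 89⁻¹ mod 93 explicitly. Euclid's algorithm: 93 = 1·89 + 4, 89 = 22·4 + 1; back-substituting gives 1 = 23·89 − 22·93, so 89⁻¹ ≡ 23 (mod 93).
Since ψ is injective, we find ψ⁻¹(20): we need 89x ≡ 20 − 6 ≡ 14 (mod 93). Using 89⁻¹ = 23: x ≡ 23·14 = 322 = 3·93 + 43, so x = 43.
Check: ψ(43) = 89·43 + 6 = 3833 = 41·93 + 20 ≡ 20 (mod 93).

43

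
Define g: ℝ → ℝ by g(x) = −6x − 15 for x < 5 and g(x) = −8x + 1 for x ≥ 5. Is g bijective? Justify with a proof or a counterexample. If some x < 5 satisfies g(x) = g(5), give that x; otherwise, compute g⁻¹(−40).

Both pieces are strictly decreasing (slopes −6 and −8), so each is injective on its own interval.
The left piece maps (−∞, 5) onto (−45, ∞); the right piece maps [5, ∞) onto (−∞, −39].
These images overlap. In particular g(5) = −39 (right piece), and solving −6x − 15 = −39 on the left piece gives x = 4 < 5.
So g(4) = g(5) with 4 ≠ 5, and g is not injective, hence not bijective. This x = 4 is the requested value below 5.

4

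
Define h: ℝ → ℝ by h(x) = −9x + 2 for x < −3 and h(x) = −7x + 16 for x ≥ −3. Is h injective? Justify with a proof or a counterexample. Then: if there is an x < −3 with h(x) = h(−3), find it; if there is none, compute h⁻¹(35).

Both pieces are strictly decreasing (slopes −9 and −7), so each is injective on its own interval.
The left piece maps (−∞, −3) onto (29, ∞); the right piece maps [−3, ∞) onto (−∞, 37].
These images overlap. In particular h(−3) = 37 (right piece), and solving −9x + 2 = 37 on the left piece gives x = −35/9 < −3.
So h(−35/9) = h(−3) with −35/9 ≠ −3, and h is not injective. This x = −35/9 is the requested value below −3.

-35/9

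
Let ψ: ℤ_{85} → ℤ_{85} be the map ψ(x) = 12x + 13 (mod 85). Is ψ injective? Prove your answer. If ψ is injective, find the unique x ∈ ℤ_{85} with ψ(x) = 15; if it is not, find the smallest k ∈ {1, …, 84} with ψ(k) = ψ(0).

Recall: ψ is injective when ψ(x_1) = ψ(x_2) forces x_1 = x_2.
If ψ(x_1) = ψ(x_2), then 12x_1 ≡ 12x_2 (mod 85). Because gcd(12, 85) = 1, we may cancel 12 to get x_1 ≡ x_2 (mod 85).
Thus ψ is injective.
We now compute 12⁻¹ mod 85 explicitly. Euclid's algorithm: 85 = 7·12 + 1; back-substituting gives 1 = 78·12 − 11·85, so 12⁻¹ ≡ 78 (mod 85).
Since ψ is injective, we find ψ⁻¹(15): we need 12x ≡ 15 − 13 ≡ 2 (mod 85). Using 12⁻¹ = 78: x ≡ 78·2 = 156 = 1·85 + 71, so x = 71.
Check: ψ(71) = 12·71 + 13 = 865 = 10·85 + 15 ≡ 15 (mod 85).

71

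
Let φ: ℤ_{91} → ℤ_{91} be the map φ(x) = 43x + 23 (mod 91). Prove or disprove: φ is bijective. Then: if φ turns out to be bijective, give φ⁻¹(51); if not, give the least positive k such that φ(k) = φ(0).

If φ(a) = φ(b), then 43a ≡ 43b (mod 91). Because gcd(43, 91) = 1, we may cancel 43 to get a ≡ b (mod 91).
We now compute 43⁻¹ mod 91 explicitly. Euclid's algorithm: 91 = 2·43 + 5, 43 = 8·5 + 3, 5 = 1·3 + 2, 3 = 1·2 + 1; back-substituting gives 1 = 36·43 − 17·91, so 43⁻¹ ≡ 36 (mod 91).
For any y ∈ ℤ_{91}, x = 36(y − 23) mod 91 satisfies φ(x) = 43·36(y − 23) + 23 ≡ y (since 43·36 ≡ 1 mod 91). So every y has a preimage.
Hence φ is bijective.
Since φ is bijective, we compute φ⁻¹(51): solve 43x + 23 ≡ 51 (mod 91), i.e. 43x ≡ 28 (mod 91).
Multiplying by 43⁻¹ = 36 gives x ≡ 36·28 = 1008 = 11·91 + 7 ≡ 7 (mod 91).
Check: φ(7) = 43·7 + 23 = 324 = 3·91 + 51 ≡ 51 (mod 91).

7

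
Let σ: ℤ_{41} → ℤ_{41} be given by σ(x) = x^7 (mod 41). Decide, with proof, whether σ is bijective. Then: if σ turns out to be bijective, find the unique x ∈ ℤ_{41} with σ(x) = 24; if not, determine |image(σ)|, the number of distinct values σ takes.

Since 41 is prime, the nonzero elements of ℤ_{41} form a cyclic group of order 40.
As gcd(7, 40) = 1, raising to the 7th power is a bijection on this group: if u^7 ≡ v^7 then (uv^{−1})^7 = 1, and the only element of order dividing gcd(7, 40) = 1 is 1, so u = v.
With σ(0) = 0 this makes σ injective on all of ℤ_{41}, hence bijective (finite equal-size domain and codomain). In particular σ is bijective.
Since σ is bijective, we find the preimage of 24. The inverse of x ↦ x^7 on (ℤ_{41})^× is x ↦ x^23, because 7·23 = 161 = 4·40 + 1 ≡ 1 (mod 40) and x^{40} = 1 for x ≠ 0 (Fermat). So σ⁻¹(24) = 24^23 mod 41.
Repeated squaring mod 41: 24^1 ≡ 24, 24^2 ≡ 24² = 576 ≡ 2, 24^4 ≡ 2² = 4, 24^8 ≡ 4² = 16, 24^16 ≡ 16² = 256 ≡ 10. Since 23 = 16 + 4 + 2 + 1, 24^23 ≡ 10·4·2·24: 10·4 = 40, then 40·2 = 80 ≡ 39, then 39·24 = 936 ≡ 34. So 24^23 ≡ 34 (mod 41).
Hence σ⁻¹(24) = 34.

34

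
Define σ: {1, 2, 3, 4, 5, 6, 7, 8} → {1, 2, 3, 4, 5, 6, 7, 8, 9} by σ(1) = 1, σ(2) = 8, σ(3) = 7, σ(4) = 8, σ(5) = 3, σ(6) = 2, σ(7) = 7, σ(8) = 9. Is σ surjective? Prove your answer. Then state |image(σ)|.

No element maps to 4, so σ is not surjective.
The image of σ is {1, 2, 3, 7, 8, 9}, which has 6 elements.

6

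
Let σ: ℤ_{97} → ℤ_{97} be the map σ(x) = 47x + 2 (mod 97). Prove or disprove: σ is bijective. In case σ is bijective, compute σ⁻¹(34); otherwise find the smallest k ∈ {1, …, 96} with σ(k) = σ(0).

If σ(s) = σ(t), then 47s ≡ 47t (mod 97). Because gcd(47, 97) = 1, we may cancel 47 to get s ≡ t (mod 97).
We now compute 47⁻¹ mod 97 explicitly. Euclid's algorithm: 97 = 2·47 + 3, 47 = 15·3 + 2, 3 = 1·2 + 1; back-substituting gives 1 = 64·47 − 31·97, so 47⁻¹ ≡ 64 (mod 97).
For any y ∈ ℤ_{97}, x = 64(y − 2) mod 97 satisfies σ(x) = 47·64(y − 2) + 2 ≡ y (since 47·64 ≡ 1 mod 97). So every y has a preimage.
Hence σ is bijective.
Since σ is bijective, we find σ⁻¹(34): we need 47x ≡ 34 − 2 ≡ 32 (mod 97). Using 47⁻¹ = 64: x ≡ 64·32 = 2048 = 21·97 + 11, so x = 11.
Check: σ(11) = 47·11 + 2 = 519 = 5·97 + 34 ≡ 34 (mod 97).

11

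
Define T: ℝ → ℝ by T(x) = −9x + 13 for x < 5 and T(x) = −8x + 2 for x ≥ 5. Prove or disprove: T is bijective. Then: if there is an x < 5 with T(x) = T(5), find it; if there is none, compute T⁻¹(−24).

37/9

Both pieces are strictly decreasing (slopes −9 and −8), so each is injective on its own interval.
The left piece maps (−∞, 5) onto (−32, ∞); the right piece maps [5, ∞) onto (−∞, −38].
The images leave a gap (−32 has no preimage), so T is not surjective, hence not bijective.
Because the two images are disjoint, no x < 5 has T(x) = T(5), so we compute T⁻¹(−24): −24 lies in (−32, ∞), so solve −9x + 13 = −24: x = (−24 − 13)/(−9) = 37/9.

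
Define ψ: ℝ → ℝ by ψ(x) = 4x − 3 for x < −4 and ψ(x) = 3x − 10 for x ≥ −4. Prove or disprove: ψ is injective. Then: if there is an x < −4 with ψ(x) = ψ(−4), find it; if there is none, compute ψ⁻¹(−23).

Both pieces are strictly increasing (slopes 4 and 3), so each is injective on its own interval.
The left piece maps (−∞, −4) onto (−∞, −19); the right piece maps [−4, ∞) onto [−22, ∞).
These images overlap. In particular ψ(−4) = −22 (right piece), and solving 4x − 3 = −22 on the left piece gives x = −19/4 < −4.
So ψ(−19/4) = ψ(−4) with −19/4 ≠ −4, and ψ is not injective. This x = −19/4 is the requested value below −4.

-19/4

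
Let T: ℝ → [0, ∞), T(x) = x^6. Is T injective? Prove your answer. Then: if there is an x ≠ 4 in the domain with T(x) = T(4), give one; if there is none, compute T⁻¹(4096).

T(4) = 4096 = (−4)^6 = T(−4) (since 6 is even), with 4 ≠ −4. So T is not injective.
For the follow-up, such an x exists: taking x = −4 ∈ ℝ gives T(−4) = 4096 = T(4) with −4 ≠ 4.

-4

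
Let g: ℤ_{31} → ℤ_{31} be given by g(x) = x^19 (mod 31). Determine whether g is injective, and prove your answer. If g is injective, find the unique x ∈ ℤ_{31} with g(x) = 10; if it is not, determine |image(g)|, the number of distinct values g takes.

18

Since 31 is prime, the nonzero elements of ℤ_{31} form a cyclic group of order 30.
As gcd(19, 30) = 1, raising to the 19th power is a bijection on this group: if u^19 ≡ v^19 then (uv^{−1})^19 = 1, and the only element of order dividing gcd(19, 30) = 1 is 1, so u = v.
With g(0) = 0 this makes g injective on all of ℤ_{31}, hence bijective (finite equal-size domain and codomain). In particular g is injective.
Since g is injective, we find the preimage of 10. The inverse of x ↦ x^19 on (ℤ_{31})^× is x ↦ x^19, because 19·19 = 361 = 12·30 + 1 ≡ 1 (mod 30) and x^{30} = 1 for x ≠ 0 (Fermat). So g⁻¹(10) = 10^19 mod 31.
Repeated squaring mod 31: 10^1 ≡ 10, 10^2 ≡ 10² = 100 ≡ 7, 10^4 ≡ 7² = 49 ≡ 18, 10^8 ≡ 18² = 324 ≡ 14, 10^16 ≡ 14² = 196 ≡ 10. Since 19 = 16 + 2 + 1, 10^19 ≡ 10·7·10: 10·7 = 70 ≡ 8, then 8·10 = 80 ≡ 18. So 10^19 ≡ 18 (mod 31).
Hence g⁻¹(10) = 18.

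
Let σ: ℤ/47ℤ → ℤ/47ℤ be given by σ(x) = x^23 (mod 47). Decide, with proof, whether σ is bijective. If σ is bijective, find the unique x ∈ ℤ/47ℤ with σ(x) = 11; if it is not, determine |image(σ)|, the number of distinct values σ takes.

σ(1) = 1^23 = 1.
σ(2): Repeated squaring mod 47: 2^1 ≡ 2, 2^2 ≡ 2² = 4, 2^4 ≡ 4² = 16, 2^8 ≡ 16² = 256 ≡ 21, 2^16 ≡ 21² = 441 ≡ 18. Since 23 = 16 + 4 + 2 + 1, 2^23 ≡ 18·16·4·2: 18·16 = 288 ≡ 6, then 6·4 = 24, then 24·2 = 48 ≡ 1. So 2^23 ≡ 1 (mod 47).
So σ(1) = σ(2) = 1 while 1 ≠ 2, therefore σ is not injective, hence not bijective.
Since σ is not bijective, we determine |image(σ)|. Computing x^23 mod 47 for each x (by repeated squaring, reducing mod 47 at every step), the values σ(0), σ(1), …, σ(46) are: 0, 1, 1, 1, 1, 46, 1, 1, 1, 1, 46, 46, 1, 46, 1, 46, 1, 1, 1, 46, 46, 1, 46, 46, 1, 1, 46, 1, 1, 46, 46, 46, 1, 46, 1, 46, 1, 1, 46, 46, 46, 46, 1, 46, 46, 46, 46.
The distinct values are {0, 1, 46}; there are 3 of them.

3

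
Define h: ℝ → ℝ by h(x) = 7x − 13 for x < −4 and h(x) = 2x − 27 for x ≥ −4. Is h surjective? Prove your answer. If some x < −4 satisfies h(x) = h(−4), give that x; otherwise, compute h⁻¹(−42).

-29/7

Both pieces are strictly increasing (slopes 7 and 2), so each is injective on its own interval.
The left piece maps (−∞, −4) onto (−∞, −41); the right piece maps [−4, ∞) onto [−35, ∞).
The union (−∞, −41) ∪ [−35, ∞) omits the interval between −41 and −35; in particular −41 has no preimage. So h is not surjective.
Because the two images are disjoint, no x < −4 has h(x) = h(−4), so we compute h⁻¹(−42): −42 lies in (−∞, −41), so solve 7x − 13 = −42: x = (−42 + 13)/7 = −29/7.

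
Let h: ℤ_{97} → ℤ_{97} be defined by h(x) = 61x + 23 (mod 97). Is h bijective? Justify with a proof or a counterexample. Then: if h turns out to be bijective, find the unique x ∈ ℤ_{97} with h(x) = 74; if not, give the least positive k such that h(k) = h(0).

Recall that h is injective if h(u) = h(v) implies u = v.
If h(u) = h(v), then 61u ≡ 61v (mod 97). Because gcd(61, 97) = 1, we may cancel 61 to get u ≡ v (mod 97).
We now compute 61⁻¹ mod 97 explicitly. Euclid's algorithm: 97 = 1·61 + 36, 61 = 1·36 + 25, 36 = 1·25 + 11, 25 = 2·11 + 3, 11 = 3·3 + 2, 3 = 1·2 + 1; back-substituting gives 1 = 35·61 − 22·97, so 61⁻¹ ≡ 35 (mod 97).
For any y ∈ ℤ_{97}, x = 35(y − 23) mod 97 satisfies h(x) = 61·35(y − 23) + 23 ≡ y (since 61·35 ≡ 1 mod 97). So every y has a preimage.
Therefore h is bijective.
Since h is bijective, we find h⁻¹(74): we need 61x ≡ 74 − 23 ≡ 51 (mod 97). Using 61⁻¹ = 35: x ≡ 35·51 = 1785 = 18·97 + 39, so x = 39.
Check: h(39) = 61·39 + 23 = 2402 = 24·97 + 74 ≡ 74 (mod 97).

39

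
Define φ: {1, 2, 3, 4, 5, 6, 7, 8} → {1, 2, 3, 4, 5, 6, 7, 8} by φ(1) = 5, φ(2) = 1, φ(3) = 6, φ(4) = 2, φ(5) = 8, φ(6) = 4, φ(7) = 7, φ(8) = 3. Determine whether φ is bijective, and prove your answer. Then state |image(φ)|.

8

The values 5, 1, 6, 2, 8, 4, 7, 3 are a permutation of {1, 2, 3, 4, 5, 6, 7, 8}: each element appears exactly once.
So φ is injective and surjective, hence bijective.
The image of φ is {1, 2, 3, 4, 5, 6, 7, 8}, which has 8 elements.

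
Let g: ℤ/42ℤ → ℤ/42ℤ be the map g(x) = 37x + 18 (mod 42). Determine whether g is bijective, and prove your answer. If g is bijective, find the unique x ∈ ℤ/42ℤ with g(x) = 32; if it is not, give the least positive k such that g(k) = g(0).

Suppose g(a) = g(b) in ℤ/42ℤ. Then 37a + 18 ≡ 37b + 18 (mod 42), therefore 37(a − b) ≡ 0 (mod 42).
Since gcd(37, 42) = 1, 37 is invertible modulo 42, therefore a − b ≡ 0 (mod 42), i.e. a = b.
We now compute 37⁻¹ mod 42 explicitly. Euclid's algorithm: 42 = 1·37 + 5, 37 = 7·5 + 2, 5 = 2·2 + 1; back-substituting gives 1 = 25·37 − 22·42, so 37⁻¹ ≡ 25 (mod 42).
For any y ∈ ℤ/42ℤ, x = 25(y − 18) mod 42 satisfies g(x) = 37·25(y − 18) + 18 ≡ y (since 37·25 ≡ 1 mod 42). So every y has a preimage.
Hence g is bijective.
Since g is bijective, we find g⁻¹(32): we need 37x ≡ 32 − 18 ≡ 14 (mod 42). Using 37⁻¹ = 25: x ≡ 25·14 = 350 = 8·42 + 14, so x = 14.
Check: g(14) = 37·14 + 18 = 536 = 12·42 + 32 ≡ 32 (mod 42).

14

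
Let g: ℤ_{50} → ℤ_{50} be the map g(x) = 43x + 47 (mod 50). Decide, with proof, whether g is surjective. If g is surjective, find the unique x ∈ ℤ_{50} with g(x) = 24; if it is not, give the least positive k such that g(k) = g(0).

Since gcd(43, 50) = 1, 43 is invertible modulo 50. Euclid's algorithm: 50 = 1·43 + 7, 43 = 6·7 + 1; back-substituting gives 1 = 7·43 − 6·50, so 43⁻¹ ≡ 7 (mod 50).
Then y ↦ 7(y − 47) is a two-sided inverse to g, so every y ∈ ℤ_{50} has a preimage.
Therefore g is surjective.
Since g is surjective, we find g⁻¹(24): we need 43x ≡ 24 − 47 ≡ 27 (mod 50). Using 43⁻¹ = 7: x ≡ 7·27 = 189 = 3·50 + 39, so x = 39.
Check: g(39) = 43·39 + 47 = 1724 = 34·50 + 24 ≡ 24 (mod 50).

39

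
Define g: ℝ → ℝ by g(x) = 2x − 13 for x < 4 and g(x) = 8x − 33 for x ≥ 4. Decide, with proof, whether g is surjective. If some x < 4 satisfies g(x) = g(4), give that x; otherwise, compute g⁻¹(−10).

3/2

Both pieces are strictly increasing (slopes 2 and 8), so each is injective on its own interval.
The left piece maps (−∞, 4) onto (−∞, −5); the right piece maps [4, ∞) onto [−1, ∞).
The union (−∞, −5) ∪ [−1, ∞) omits the interval between −5 and −1; in particular −5 has no preimage. So g is not surjective.
Because the two images are disjoint, no x < 4 has g(x) = g(4), so we compute g⁻¹(−10): −10 lies in (−∞, −5), so solve 2x − 13 = −10: x = (−10 + 13)/2 = 3/2.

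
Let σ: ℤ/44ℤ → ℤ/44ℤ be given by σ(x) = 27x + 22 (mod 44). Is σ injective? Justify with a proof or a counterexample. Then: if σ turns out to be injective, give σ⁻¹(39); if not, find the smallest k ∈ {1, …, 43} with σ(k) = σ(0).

Suppose σ(a) = σ(b) in ℤ/44ℤ. Then 27a + 22 ≡ 27b + 22 (mod 44), therefore 27(a − b) ≡ 0 (mod 44).
Since gcd(27, 44) = 1, 27 is invertible modulo 44, therefore a − b ≡ 0 (mod 44), i.e. a = b.
So σ is injective.
We now compute 27⁻¹ mod 44 explicitly. Euclid's algorithm: 44 = 1·27 + 17, 27 = 1·17 + 10, 17 = 1·10 + 7, 10 = 1·7 + 3, 7 = 2·3 + 1; back-substituting gives 1 = 31·27 − 19·44, so 27⁻¹ ≡ 31 (mod 44).
Since σ is injective, we find σ⁻¹(39): we need 27x ≡ 39 − 22 ≡ 17 (mod 44). Using 27⁻¹ = 31: x ≡ 31·17 = 527 = 11·44 + 43, so x = 43.
Check: σ(43) = 27·43 + 22 = 1183 = 26·44 + 39 ≡ 39 (mod 44).

43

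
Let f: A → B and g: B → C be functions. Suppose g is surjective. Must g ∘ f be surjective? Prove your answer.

No. Take A = {1}, B = C = {1, 2, 3}, f(1) = 1, and g = identity (surjective).
Then (g ∘ f)(1) = 1, and 3 ∈ C has no preimage under g ∘ f, so g ∘ f is not surjective.

not surjective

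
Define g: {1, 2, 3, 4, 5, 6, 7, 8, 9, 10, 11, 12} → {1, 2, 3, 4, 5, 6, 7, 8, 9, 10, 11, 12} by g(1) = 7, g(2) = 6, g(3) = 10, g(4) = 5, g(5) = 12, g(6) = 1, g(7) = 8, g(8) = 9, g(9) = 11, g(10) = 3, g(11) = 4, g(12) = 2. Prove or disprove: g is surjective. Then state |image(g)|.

12

Every element of the codomain has a preimage: 1 = g(6), 2 = g(12), 3 = g(10), 4 = g(11), 5 = g(4), 6 = g(2), 7 = g(1), 8 = g(7), 9 = g(8), 10 = g(3), 11 = g(9), 12 = g(5).
Thus g is surjective.
The image of g is {1, 2, 3, 4, 5, 6, 7, 8, 9, 10, 11, 12}, which has 12 elements.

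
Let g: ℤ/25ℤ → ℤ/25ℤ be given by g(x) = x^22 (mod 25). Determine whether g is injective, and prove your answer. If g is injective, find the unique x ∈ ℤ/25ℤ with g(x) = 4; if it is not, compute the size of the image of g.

11

g(0) = 0^22 = 0.
g(5): Repeated squaring mod 25: 5^1 ≡ 5, 5^2 ≡ 5² = 25 ≡ 0, 5^4 ≡ 0² = 0, 5^8 ≡ 0² = 0, 5^16 ≡ 0² = 0. Since 22 = 16 + 4 + 2, 5^22 ≡ 0·0·0: 0·0 = 0, then 0·0 = 0. So 5^22 ≡ 0 (mod 25).
So g(0) = g(5) = 0 while 0 ≠ 5, therefore g is not injective.
Since g is not injective, we determine |image(g)|. Computing x^22 mod 25 for each x (by repeated squaring, reducing mod 25 at every step), the values g(0), g(1), …, g(24) are: 0, 1, 4, 9, 16, 0, 11, 24, 14, 6, 0, 21, 19, 19, 21, 0, 6, 14, 24, 11, 0, 16, 9, 4, 1.
The distinct values are {0, 1, 4, 6, 9, 11, 14, 16, 19, 21, 24}; there are 11 of them.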